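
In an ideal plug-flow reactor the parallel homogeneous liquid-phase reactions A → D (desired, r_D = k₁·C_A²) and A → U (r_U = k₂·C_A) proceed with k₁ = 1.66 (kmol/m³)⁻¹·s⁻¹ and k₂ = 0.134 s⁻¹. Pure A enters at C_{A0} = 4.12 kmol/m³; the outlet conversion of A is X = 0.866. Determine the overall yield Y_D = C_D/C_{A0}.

0.829

C_A = C_{A0}(1−X) = 0.5521 kmol/m³.
Along a PFR/batch, dC_U/dC_A = −r_U/(r_D+r_U) = −k₂/(k₂+k₁·C_A).
Integrating from C_{A0} to C_A: C_U = (0.134/1.66)·ln[(0.134+1.66·4.12)/(0.134+1.66·0.552)] = 0.08072·ln(6.973/1.050) = 0.1528 kmol/m³.
Then C_D = (C_{A0}−C_A) − C_U = 3.568 − 0.1528 = 3.415 kmol/m³.
Y_D = C_D/C_{A0} = 3.415/4.12 = 0.829.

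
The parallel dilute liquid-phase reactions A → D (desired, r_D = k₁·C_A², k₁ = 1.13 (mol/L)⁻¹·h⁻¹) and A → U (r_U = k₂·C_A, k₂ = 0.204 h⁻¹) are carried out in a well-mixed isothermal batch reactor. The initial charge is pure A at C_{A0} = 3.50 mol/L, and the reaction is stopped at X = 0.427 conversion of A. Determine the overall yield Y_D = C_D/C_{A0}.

0.400

C_A = C_{A0}(1−X) = 2.005 mol/L.
Along a PFR/batch, dC_U/dC_A = −r_U/(r_D+r_U) = −k₂/(k₂+k₁·C_A).
Integrating from C_{A0} to C_A: C_U = (0.204/1.13)·ln[(0.204+1.13·3.50)/(0.204+1.13·2.01)] = 0.1805·ln(4.159/2.470) = 0.09405 mol/L.
Then C_D = (C_{A0}−C_A) − C_U = 1.495 − 0.09405 = 1.400 mol/L.
Y_D = C_D/C_{A0} = 1.400/3.50 = 0.400.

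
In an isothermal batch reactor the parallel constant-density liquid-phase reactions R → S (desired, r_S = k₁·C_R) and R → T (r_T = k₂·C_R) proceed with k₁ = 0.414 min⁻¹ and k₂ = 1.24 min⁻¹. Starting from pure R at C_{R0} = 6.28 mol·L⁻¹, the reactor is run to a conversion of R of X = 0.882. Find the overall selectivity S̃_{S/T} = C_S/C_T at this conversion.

C_R = C_{R0}(1−X) = 0.7410 mol·L⁻¹.
Both paths are first order in R, so the instantaneous fraction to S is constant: dC_S/d(−C_R) = k₁/(k₁+k₂) = 0.2503.
C_S = 0.2503·(C_{R0}−C_R) = 0.2503×5.539 = 1.39 mol·L⁻¹.
C_T = (C_{R0}−C_R)−C_S = 4.153 mol·L⁻¹; S̃_{S/T} = 1.386/4.153 = 0.334.

0.334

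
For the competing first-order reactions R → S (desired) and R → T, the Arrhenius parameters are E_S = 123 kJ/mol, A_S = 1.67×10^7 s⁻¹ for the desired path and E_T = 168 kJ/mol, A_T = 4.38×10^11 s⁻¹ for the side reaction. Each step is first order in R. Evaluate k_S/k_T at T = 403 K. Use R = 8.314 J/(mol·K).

k_S/k_T = (A_S/A_T)·exp[−(E_S−E_T)/(RT)] = (A_S/A_T)·exp[(E_T−E_S)/(RT)].
(E_T−E_S)/(RT) = (168−123)×10³/(8.314×403) = 45000/3351 = 13.43.
k_S/k_T = (1.67×10^7/4.38×10^11)·exp(13.43) = 3.813×10^-5 × 6.806×10^5 = 25.9.

25.9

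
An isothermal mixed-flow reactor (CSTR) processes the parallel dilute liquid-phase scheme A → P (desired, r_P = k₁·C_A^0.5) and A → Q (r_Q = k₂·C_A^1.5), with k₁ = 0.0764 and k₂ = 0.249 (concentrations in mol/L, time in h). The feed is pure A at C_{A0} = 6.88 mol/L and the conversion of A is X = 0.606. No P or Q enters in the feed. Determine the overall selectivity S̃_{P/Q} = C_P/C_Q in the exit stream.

Exit C_A = C_{A0}(1−X) = 6.88×0.394 = 2.711 mol/L.
In a CSTR the entire volume is at exit conditions, so r_P = 0.0764×2.711^0.5 = 0.1258 and r_Q = 0.249×2.711^1.5 = 1.111.
Overall selectivity = C_P/C_Q = r_Pτ/(r_Qτ) = r_P/r_Q = 0.113.

0.113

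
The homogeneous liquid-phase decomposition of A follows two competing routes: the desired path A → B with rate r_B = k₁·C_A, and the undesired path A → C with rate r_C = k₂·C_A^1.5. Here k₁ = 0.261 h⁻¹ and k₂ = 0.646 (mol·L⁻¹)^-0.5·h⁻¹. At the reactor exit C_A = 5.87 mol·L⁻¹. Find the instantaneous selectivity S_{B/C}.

S_{B/C} = r_B/r_C = (k₁·C_A)/(k₂·C_A^1.5) = (k₁/k₂)·C_A^-0.5.
= (0.261×5.870) / (0.646×5.870^1.5) = 1.532/9.187 = 0.167.
The undesired path is higher order in A, so low C_A (CSTR or dilute feed) favours B.

0.167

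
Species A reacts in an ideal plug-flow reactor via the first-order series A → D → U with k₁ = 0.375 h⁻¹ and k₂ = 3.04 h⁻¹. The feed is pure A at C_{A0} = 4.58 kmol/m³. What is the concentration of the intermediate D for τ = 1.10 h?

0.404 kmol/m³

The intermediate concentration in a first-order A→B→C sequence is C_D = k₁C_{A0}(e^(−k₁τ) − e^(−k₂τ))/(k₂−k₁).
e^(−k₁τ) = e^(−0.375×1.10) = e^(−0.4125) = 0.6620; e^(−k₂τ) = e^(−3.344) = 0.03530.
C_D = 0.375×4.58/(3.04−0.375) × (0.6620−0.03530) = 0.6445×0.6267 = 0.4039 kmol/m³.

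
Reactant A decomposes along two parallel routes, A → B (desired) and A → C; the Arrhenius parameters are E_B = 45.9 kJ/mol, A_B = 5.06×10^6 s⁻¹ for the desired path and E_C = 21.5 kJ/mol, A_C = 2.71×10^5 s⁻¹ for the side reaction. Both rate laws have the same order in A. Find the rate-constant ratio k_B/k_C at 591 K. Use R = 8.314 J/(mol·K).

k_B/k_C = (A_B/A_C)·exp[−(E_B−E_C)/(RT)] = (A_B/A_C)·exp[(E_C−E_B)/(RT)].
(E_C−E_B)/(RT) = (21.5−45.9)×10³/(8.314×591) = -24400/4914 = -4.966.
k_B/k_C = (5.06×10^6/2.71×10^5)·exp(-4.966) = 18.67 × 0.006972 = 0.130.

0.130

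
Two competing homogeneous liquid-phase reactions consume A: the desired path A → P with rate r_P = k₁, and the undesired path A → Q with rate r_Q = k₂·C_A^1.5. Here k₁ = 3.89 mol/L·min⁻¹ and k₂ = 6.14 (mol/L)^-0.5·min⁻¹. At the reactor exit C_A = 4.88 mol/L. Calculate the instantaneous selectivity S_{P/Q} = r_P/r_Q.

0.0588

S_{P/Q} = r_P/r_Q = (k₁)/(k₂·C_A^1.5) = (k₁/k₂)·C_A^-1.5.
= (3.89) / (6.14×4.880^1.5) = 3.890/66.19 = 0.0588.
The undesired path is higher order in A, so low C_A (CSTR or dilute feed) favours P.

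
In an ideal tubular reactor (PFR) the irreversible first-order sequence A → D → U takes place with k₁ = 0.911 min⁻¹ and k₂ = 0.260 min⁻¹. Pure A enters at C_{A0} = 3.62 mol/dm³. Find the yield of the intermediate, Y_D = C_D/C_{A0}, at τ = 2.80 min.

For first-order series with pure A initially, C_D(τ) = k₁C_{A0}/(k₂−k₁)·(e^(−k₁τ) − e^(−k₂τ)).
e^(−k₁τ) = e^(−0.911×2.80) = e^(−2.551) = 0.07802; e^(−k₂τ) = e^(−0.7280) = 0.4829.
C_D = 0.911×3.62/(0.260−0.911) × (0.07802−0.4829) = (-5.066)×(-0.4049) = 2.051 mol/dm³.
Y_D = C_D/C_{A0} = 2.051/3.62 = 0.567.

0.567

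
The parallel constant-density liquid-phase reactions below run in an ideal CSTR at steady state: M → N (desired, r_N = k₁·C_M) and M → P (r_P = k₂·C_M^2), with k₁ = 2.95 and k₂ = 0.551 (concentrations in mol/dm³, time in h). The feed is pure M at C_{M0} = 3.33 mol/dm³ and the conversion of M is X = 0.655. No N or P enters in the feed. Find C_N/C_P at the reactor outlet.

4.66

Exit C_M = C_{M0}(1−X) = 3.33×0.345 = 1.149 mol/dm³.
In a CSTR the entire volume is at exit conditions, so r_N = 2.95×1.149 = 3.389 and r_P = 0.551×1.149^2 = 0.7272.
Overall selectivity = C_N/C_P = r_Nτ/(r_Pτ) = r_N/r_P = 4.66.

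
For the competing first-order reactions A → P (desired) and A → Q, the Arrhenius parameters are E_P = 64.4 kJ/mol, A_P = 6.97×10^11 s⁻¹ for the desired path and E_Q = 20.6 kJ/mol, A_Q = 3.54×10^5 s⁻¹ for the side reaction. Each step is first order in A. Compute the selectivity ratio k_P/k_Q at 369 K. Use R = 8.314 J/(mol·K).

1.24

With equal orders, S_{P/Q} = k_P/k_Q = (A_P/A_Q)·exp[(E_Q−E_P)/(RT)].
(E_Q−E_P)/(RT) = (20.6−64.4)×10³/(8.314×369) = -43800/3068 = -14.28.
k_P/k_Q = (6.97×10^11/3.54×10^5)·exp(-14.28) = 1.969×10^6 × 6.303×10^-7 = 1.24.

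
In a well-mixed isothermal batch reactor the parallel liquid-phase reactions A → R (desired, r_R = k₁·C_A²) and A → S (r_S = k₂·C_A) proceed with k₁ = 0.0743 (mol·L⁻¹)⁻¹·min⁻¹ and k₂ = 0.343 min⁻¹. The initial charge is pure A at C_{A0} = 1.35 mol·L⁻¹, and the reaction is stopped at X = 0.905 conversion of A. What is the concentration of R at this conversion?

C_A = C_{A0}(1−X) = 0.1282 mol·L⁻¹.
Along a PFR/batch, dC_S/dC_A = −r_S/(r_R+r_S) = −k₂/(k₂+k₁·C_A).
Integrating from C_{A0} to C_A: C_S = (0.343/0.0743)·ln[(0.343+0.0743·1.35)/(0.343+0.0743·0.128)] = 4.616·ln(0.4433/0.3525) = 1.058 mol·L⁻¹.
Then C_R = (C_{A0}−C_A) − C_S = 1.222 − 1.058 = 0.1640 mol·L⁻¹.

0.164 mol·L⁻¹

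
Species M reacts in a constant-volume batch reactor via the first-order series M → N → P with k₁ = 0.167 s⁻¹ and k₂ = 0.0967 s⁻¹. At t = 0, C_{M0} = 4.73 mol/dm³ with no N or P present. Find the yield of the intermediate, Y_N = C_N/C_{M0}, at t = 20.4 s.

0.252

For first-order series with pure M initially, C_N(t) = k₁C_{M0}/(k₂−k₁)·(e^(−k₁t) − e^(−k₂t)).
e^(−k₁t) = e^(−0.167×20.4) = e^(−3.407) = 0.03315; e^(−k₂t) = e^(−1.973) = 0.1391.
C_N = 0.167×4.73/(0.0967−0.167) × (0.03315−0.1391) = (-11.24)×(-0.1059) = 1.190 mol/dm³.
Y_N = C_N/C_{M0} = 1.190/4.73 = 0.252.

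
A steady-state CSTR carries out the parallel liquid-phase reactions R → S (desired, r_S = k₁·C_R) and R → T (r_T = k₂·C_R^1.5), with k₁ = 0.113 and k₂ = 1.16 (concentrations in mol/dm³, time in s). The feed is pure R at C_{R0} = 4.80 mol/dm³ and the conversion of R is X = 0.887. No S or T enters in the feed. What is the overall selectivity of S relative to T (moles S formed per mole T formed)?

0.132

Exit C_R = C_{R0}(1−X) = 4.80×0.113 = 0.5424 mol/dm³.
A CSTR operates uniformly at the exit composition, giving r_S = 0.06129 and r_T = 0.4634 (each k·C_R^n at C_R = 0.5424).
Overall selectivity = C_S/C_T = r_Sτ/(r_Tτ) = r_S/r_T = 0.132.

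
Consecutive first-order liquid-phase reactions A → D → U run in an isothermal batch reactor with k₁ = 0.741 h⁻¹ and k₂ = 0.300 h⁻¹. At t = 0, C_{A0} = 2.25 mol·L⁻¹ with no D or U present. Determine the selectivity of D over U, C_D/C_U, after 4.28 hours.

The intermediate concentration in a first-order A→B→C sequence is C_D = k₁C_{A0}(e^(−k₁t) − e^(−k₂t))/(k₂−k₁).
e^(−k₁t) = e^(−0.741×4.28) = e^(−3.171) = 0.04194; e^(−k₂t) = e^(−1.284) = 0.2769.
C_D = 0.741×2.25/(0.300−0.741) × (0.04194−0.2769) = (-3.781)×(-0.2350) = 0.8884 mol·L⁻¹.
C_A = C_{A0}e^(−k₁t) = 0.09437 mol·L⁻¹, so C_U = C_{A0}−C_A−C_D = 1.267 mol·L⁻¹; C_D/C_U = 0.701.

0.701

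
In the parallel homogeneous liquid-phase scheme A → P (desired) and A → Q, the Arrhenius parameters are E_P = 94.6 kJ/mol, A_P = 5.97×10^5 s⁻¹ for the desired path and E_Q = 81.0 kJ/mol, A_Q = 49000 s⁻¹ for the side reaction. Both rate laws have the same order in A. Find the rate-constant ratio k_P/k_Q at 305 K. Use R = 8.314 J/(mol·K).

Since both paths have the same order in A, the concentration cancels and S_{P/Q} = k_P/k_Q = (A_P/A_Q)·exp[(E_Q−E_P)/(RT)].
(E_Q−E_P)/(RT) = (81.0−94.6)×10³/(8.314×305) = -13600/2536 = -5.363.
k_P/k_Q = (5.97×10^5/49000)·exp(-5.363) = 12.18 × 0.004686 = 0.0571.

0.0571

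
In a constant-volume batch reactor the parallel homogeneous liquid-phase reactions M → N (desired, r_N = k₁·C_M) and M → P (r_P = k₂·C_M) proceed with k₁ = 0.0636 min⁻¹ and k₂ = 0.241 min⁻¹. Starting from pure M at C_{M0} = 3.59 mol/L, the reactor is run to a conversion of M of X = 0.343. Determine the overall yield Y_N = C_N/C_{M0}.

C_M = C_{M0}(1−X) = 2.359 mol/L.
Both paths are first order in M, so the instantaneous fraction to N is constant: dC_N/d(−C_M) = k₁/(k₁+k₂) = 0.2088.
C_N = 0.2088·(C_{M0}−C_M) = 0.2088×1.231 = 0.257 mol/L.
Y_N = C_N/C_{M0} = 0.2571/3.59 = 0.0716.

0.0716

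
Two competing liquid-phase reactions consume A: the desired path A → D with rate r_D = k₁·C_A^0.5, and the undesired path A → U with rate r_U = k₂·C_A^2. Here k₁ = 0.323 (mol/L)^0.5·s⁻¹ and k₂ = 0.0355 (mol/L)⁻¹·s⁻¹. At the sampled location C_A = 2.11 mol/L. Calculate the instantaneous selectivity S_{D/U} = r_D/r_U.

2.97

S_{D/U} = r_D/r_U = (k₁·C_A^0.5)/(k₂·C_A^2) = (k₁/k₂)·C_A^-1.5.
= (0.323×2.110^0.5) / (0.0355×2.110^2) = 0.4692/0.1580 = 2.97.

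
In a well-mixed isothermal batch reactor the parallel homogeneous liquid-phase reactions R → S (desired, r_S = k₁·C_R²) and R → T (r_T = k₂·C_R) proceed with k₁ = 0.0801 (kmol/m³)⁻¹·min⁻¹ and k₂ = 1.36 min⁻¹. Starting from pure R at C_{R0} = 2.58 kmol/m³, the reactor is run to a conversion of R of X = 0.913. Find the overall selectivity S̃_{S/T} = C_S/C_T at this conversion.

C_R = C_{R0}(1−X) = 0.2245 kmol/m³.
Along a PFR/batch, dC_T/dC_R = −r_T/(r_S+r_T) = −k₂/(k₂+k₁·C_R).
Integrating from C_{R0} to C_R: C_T = (1.36/0.0801)·ln[(1.36+0.0801·2.58)/(1.36+0.0801·0.224)] = 16.98·ln(1.567/1.378) = 2.179 kmol/m³.
Then C_S = (C_{R0}−C_R) − C_T = 2.356 − 2.179 = 0.1767 kmol/m³.
S̃_{S/T} = C_S/C_T = 0.1767/2.179 = 0.0811.

0.0811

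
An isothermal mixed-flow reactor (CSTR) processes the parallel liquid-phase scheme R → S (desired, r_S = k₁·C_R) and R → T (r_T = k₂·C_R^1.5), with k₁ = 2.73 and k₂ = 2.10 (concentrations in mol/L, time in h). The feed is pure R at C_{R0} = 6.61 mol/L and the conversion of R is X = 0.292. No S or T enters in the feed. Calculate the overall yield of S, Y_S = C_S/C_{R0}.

Exit C_R = C_{R0}(1−X) = 6.61×0.708 = 4.680 mol/L.
A CSTR operates uniformly at the exit composition, giving r_S = 12.78 and r_T = 21.26 (each k·C_R^n at C_R = 4.680).
Fraction of consumed R going to S: r_S/(r_S+r_T) = 0.3754.
C_S = 0.3754·C_{R0}·X = 0.3754×6.61×0.292 = 0.724 mol/L; Y_S = C_S/C_{R0} = 0.110.

0.110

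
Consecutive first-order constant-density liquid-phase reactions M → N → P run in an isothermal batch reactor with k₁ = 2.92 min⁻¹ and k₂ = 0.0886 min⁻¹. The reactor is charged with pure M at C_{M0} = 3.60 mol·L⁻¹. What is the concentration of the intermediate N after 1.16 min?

Solving the coupled first-order balances gives C_N(t) = [k₁/(k₂−k₁)]·C_{M0}·(e^(−k₁t) − e^(−k₂t)).
e^(−k₁t) = e^(−2.92×1.16) = e^(−3.387) = 0.03380; e^(−k₂t) = e^(−0.1028) = 0.9023.
C_N = 2.92×3.60/(0.0886−2.92) × (0.03380−0.9023) = (-3.713)×(-0.8685) = 3.225 mol·L⁻¹.

3.22 mol·L⁻¹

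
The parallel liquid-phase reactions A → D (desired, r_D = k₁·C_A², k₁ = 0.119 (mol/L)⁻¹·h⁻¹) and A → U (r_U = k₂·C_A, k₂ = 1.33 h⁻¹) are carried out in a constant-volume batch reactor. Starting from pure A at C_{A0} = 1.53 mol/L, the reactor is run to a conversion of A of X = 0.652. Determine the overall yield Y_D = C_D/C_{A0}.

0.0547

C_A = C_{A0}(1−X) = 0.5324 mol/L.
Along a PFR/batch, dC_U/dC_A = −r_U/(r_D+r_U) = −k₂/(k₂+k₁·C_A).
Integrating from C_{A0} to C_A: C_U = (1.33/0.119)·ln[(1.33+0.119·1.53)/(1.33+0.119·0.532)] = 11.18·ln(1.512/1.393) = 0.9138 mol/L.
Then C_D = (C_{A0}−C_A) − C_U = 0.9976 − 0.9138 = 0.08376 mol/L.
Y_D = C_D/C_{A0} = 0.08376/1.53 = 0.0547.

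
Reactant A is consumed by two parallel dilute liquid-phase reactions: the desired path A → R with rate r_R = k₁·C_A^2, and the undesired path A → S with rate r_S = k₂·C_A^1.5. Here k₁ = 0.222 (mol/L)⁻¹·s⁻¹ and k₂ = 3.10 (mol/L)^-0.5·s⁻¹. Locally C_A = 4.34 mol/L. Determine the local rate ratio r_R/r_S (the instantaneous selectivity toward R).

S_{R/S} = r_R/r_S = (k₁·C_A^2)/(k₂·C_A^1.5) = (k₁/k₂)·C_A^0.5.
= (0.222×4.340^2) / (3.10×4.340^1.5) = 4.182/28.03 = 0.149.
Since the desired path is higher order in A, keeping C_A high (PFR or concentrated feed) favours R.

0.149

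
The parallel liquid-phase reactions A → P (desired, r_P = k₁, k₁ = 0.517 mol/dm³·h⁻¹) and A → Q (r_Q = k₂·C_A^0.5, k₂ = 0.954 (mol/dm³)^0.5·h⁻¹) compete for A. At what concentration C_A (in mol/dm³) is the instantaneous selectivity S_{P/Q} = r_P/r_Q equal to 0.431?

1.58 mol/dm³

S_{P/Q} = (k₁/k₂)·C_A^-0.5 ⇒ C_A = (S·k₂/k₁)^(-2).
= (0.431×0.954/0.517)^(-2) = (0.7953)^(-2) = 1.58 mol/dm³.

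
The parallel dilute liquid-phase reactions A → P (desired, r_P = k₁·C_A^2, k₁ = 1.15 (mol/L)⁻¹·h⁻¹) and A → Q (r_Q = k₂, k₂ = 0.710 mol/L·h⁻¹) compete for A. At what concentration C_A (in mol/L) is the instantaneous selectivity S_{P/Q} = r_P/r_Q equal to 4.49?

S_{P/Q} = (k₁/k₂)·C_A^2 ⇒ C_A = (S·k₂/k₁)^(0.5).
= (4.49×0.710/1.15)^(0.5) = (2.772)^(0.5) = 1.66 mol/L.

1.66 mol/L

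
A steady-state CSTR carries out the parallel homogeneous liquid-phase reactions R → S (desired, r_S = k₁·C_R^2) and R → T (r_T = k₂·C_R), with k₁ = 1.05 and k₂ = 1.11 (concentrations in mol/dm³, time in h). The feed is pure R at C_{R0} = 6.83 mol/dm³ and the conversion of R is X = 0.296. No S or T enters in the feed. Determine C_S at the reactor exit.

Exit C_R = C_{R0}(1−X) = 6.83×0.704 = 4.808 mol/dm³.
A CSTR operates uniformly at the exit composition, giving r_S = 24.28 and r_T = 5.337 (each k·C_R^n at C_R = 4.808).
Fraction of consumed R going to S: r_S/(r_S+r_T) = 0.8198.
C_S = 0.8198·C_{R0}·X = 0.8198×6.83×0.296 = 1.66 mol/dm³.

1.66 mol/dm³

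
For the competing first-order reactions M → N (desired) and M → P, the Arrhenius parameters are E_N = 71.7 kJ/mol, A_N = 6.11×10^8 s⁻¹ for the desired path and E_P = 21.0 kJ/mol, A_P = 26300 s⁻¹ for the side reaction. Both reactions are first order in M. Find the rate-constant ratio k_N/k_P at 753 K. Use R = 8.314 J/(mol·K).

With equal orders, S_{N/P} = k_N/k_P = (A_N/A_P)·exp[(E_P−E_N)/(RT)].
(E_P−E_N)/(RT) = (21.0−71.7)×10³/(8.314×753) = -50700/6260 = -8.098.
k_N/k_P = (6.11×10^8/26300)·exp(-8.098) = 23232 × 3.040×10^-4 = 7.06.

7.06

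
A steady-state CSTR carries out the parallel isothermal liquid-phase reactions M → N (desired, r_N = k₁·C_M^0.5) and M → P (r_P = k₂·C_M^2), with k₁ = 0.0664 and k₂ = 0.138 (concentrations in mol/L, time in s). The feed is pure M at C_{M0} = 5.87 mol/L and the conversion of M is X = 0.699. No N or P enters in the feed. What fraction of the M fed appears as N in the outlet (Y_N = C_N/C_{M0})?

Exit C_M = C_{M0}(1−X) = 5.87×0.301 = 1.767 mol/L.
In a CSTR the entire volume is at exit conditions, so r_N = 0.0664×1.767^0.5 = 0.08826 and r_P = 0.138×1.767^2 = 0.4308.
Fraction of consumed M going to N: r_N/(r_N+r_P) = 0.1700.
C_N = 0.1700·C_{M0}·X = 0.1700×5.87×0.699 = 0.698 mol/L; Y_N = C_N/C_{M0} = 0.119.

0.119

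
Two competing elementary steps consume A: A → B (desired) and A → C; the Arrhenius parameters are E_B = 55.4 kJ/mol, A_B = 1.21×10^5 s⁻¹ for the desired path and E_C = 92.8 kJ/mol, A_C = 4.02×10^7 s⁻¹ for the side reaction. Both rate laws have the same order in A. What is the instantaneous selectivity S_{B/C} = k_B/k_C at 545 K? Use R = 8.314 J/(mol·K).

k_B/k_C = (A_B/A_C)·exp[−(E_B−E_C)/(RT)] = (A_B/A_C)·exp[(E_C−E_B)/(RT)].
(E_C−E_B)/(RT) = (92.8−55.4)×10³/(8.314×545) = 37400/4531 = 8.254.
k_B/k_C = (1.21×10^5/4.02×10^7)·exp(8.254) = 0.003010 × 3843 = 11.6.

11.6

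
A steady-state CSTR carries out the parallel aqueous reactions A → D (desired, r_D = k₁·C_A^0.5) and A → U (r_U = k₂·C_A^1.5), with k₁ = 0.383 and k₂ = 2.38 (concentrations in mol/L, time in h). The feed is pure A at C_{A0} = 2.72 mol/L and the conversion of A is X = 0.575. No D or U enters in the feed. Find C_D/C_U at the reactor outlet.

0.139

Exit C_A = C_{A0}(1−X) = 2.72×0.425 = 1.156 mol/L.
In a CSTR the entire volume is at exit conditions, so r_D = 0.383×1.156^0.5 = 0.4118 and r_U = 2.38×1.156^1.5 = 2.958.
Overall selectivity = C_D/C_U = r_Dτ/(r_Uτ) = r_D/r_U = 0.139.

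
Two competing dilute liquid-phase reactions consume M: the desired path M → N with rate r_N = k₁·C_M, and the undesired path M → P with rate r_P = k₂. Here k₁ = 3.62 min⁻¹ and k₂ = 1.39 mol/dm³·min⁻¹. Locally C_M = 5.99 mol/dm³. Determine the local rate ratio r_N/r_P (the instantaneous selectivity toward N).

S_{N/P} = r_N/r_P = (k₁·C_M)/(k₂) = (k₁/k₂)·C_M.
= (3.62×5.990) / (1.39) = 21.68/1.390 = 15.6.
Since the desired path is higher order in M, keeping C_M high (PFR or concentrated feed) favours N.

15.6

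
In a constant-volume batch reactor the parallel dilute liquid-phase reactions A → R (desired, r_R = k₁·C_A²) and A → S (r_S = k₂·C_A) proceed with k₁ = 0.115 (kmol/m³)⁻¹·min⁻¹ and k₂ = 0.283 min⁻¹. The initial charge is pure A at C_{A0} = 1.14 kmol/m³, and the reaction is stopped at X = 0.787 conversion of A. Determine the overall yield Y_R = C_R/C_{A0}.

0.168

C_A = C_{A0}(1−X) = 0.2428 kmol/m³.
Along a PFR/batch, dC_S/dC_A = −r_S/(r_R+r_S) = −k₂/(k₂+k₁·C_A).
Integrating from C_{A0} to C_A: C_S = (0.283/0.115)·ln[(0.283+0.115·1.14)/(0.283+0.115·0.243)] = 2.461·ln(0.4141/0.3109) = 0.7052 kmol/m³.
Then C_R = (C_{A0}−C_A) − C_S = 0.8972 − 0.7052 = 0.1920 kmol/m³.
Y_R = C_R/C_{A0} = 0.1920/1.14 = 0.168.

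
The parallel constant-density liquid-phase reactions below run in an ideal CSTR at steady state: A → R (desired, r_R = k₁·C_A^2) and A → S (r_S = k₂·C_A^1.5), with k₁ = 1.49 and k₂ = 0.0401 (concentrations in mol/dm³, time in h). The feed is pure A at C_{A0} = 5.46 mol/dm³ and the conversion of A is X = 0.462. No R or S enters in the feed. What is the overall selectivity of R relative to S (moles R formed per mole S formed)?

Exit C_A = C_{A0}(1−X) = 5.46×0.538 = 2.937 mol/dm³.
A CSTR operates uniformly at the exit composition, giving r_R = 12.86 and r_S = 0.2019 (each k·C_A^n at C_A = 2.937).
Overall selectivity = C_R/C_S = r_Rτ/(r_Sτ) = r_R/r_S = 63.7.

63.7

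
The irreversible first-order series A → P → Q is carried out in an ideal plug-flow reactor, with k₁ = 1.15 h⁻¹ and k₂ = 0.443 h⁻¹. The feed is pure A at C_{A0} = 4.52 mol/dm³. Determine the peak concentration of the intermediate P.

At the optimum, C_{P,max}/C_{A0} = (k₁/k₂)^[k₂/(k₂−k₁)].
= (1.15/0.443)^(0.443/(0.443−1.15)) = (2.596)^(-0.6266) = 0.5501.
C_{P,max} = 0.5501×4.52 = 2.49 mol/dm³.

2.49 mol/dm³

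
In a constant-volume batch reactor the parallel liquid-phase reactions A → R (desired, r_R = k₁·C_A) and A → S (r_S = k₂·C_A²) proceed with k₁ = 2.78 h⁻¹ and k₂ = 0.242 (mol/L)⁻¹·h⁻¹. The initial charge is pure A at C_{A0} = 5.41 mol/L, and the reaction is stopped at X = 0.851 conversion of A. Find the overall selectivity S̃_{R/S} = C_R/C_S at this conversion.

3.85

C_A = C_{A0}(1−X) = 0.8061 mol/L.
Along a PFR/batch, dC_R/dC_A = −r_R/(r_R+r_S) = −k₁/(k₁+k₂·C_A).
Integrating from C_{A0} to C_A: C_R = (2.78/0.242)·ln[(2.78+0.242·5.41)/(2.78+0.242·0.806)] = 11.49·ln(4.089/2.975) = 3.654 mol/L.
C_S = (C_{A0}−C_A)−C_R = 0.9499 mol/L; S̃_{R/S} = 3.654/0.9499 = 3.85.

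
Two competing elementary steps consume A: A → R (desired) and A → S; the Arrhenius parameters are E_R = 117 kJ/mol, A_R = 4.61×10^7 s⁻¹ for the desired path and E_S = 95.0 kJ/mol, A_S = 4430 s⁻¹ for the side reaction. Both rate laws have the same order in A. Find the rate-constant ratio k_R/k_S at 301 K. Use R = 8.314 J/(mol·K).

k_R/k_S = (A_R/A_S)·exp[−(E_R−E_S)/(RT)] = (A_R/A_S)·exp[(E_S−E_R)/(RT)].
(E_S−E_R)/(RT) = (95.0−117)×10³/(8.314×301) = -22000/2503 = -8.791.
k_R/k_S = (4.61×10^7/4430)·exp(-8.791) = 10406 × 1.521×10^-4 = 1.58.
Since E_R > E_S, raising the temperature improves selectivity toward R.

1.58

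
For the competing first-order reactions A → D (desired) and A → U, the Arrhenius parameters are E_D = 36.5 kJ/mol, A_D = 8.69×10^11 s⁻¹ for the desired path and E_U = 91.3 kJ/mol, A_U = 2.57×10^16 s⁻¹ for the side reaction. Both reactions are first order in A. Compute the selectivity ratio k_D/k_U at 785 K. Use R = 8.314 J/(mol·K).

With equal orders, S_{D/U} = k_D/k_U = (A_D/A_U)·exp[(E_U−E_D)/(RT)].
(E_U−E_D)/(RT) = (91.3−36.5)×10³/(8.314×785) = 54800/6526 = 8.397.
k_D/k_U = (8.69×10^11/2.57×10^16)·exp(8.397) = 3.381×10^-5 × 4432 = 0.150.

0.150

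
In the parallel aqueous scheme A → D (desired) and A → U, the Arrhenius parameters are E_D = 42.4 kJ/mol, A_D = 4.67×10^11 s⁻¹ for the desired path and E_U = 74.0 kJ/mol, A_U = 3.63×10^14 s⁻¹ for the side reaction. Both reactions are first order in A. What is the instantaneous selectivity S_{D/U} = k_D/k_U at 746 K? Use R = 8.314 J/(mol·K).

0.210

With equal orders, S_{D/U} = k_D/k_U = (A_D/A_U)·exp[(E_U−E_D)/(RT)].
(E_U−E_D)/(RT) = (74.0−42.4)×10³/(8.314×746) = 31600/6202 = 5.095.
k_D/k_U = (4.67×10^11/3.63×10^14)·exp(5.095) = 0.001287 × 163.2 = 0.210.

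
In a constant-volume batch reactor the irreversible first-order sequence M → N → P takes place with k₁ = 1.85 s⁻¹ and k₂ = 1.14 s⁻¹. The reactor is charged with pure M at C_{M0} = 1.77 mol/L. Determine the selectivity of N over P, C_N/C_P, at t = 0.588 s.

2.19

The intermediate concentration in a first-order A→B→C sequence is C_N = k₁C_{M0}(e^(−k₁t) − e^(−k₂t))/(k₂−k₁).
e^(−k₁t) = e^(−1.85×0.588) = e^(−1.088) = 0.3370; e^(−k₂t) = e^(−0.6703) = 0.5115.
C_N = 1.85×1.77/(1.14−1.85) × (0.3370−0.5115) = (-4.612)×(-0.1746) = 0.8052 mol/L.
C_M = C_{M0}e^(−k₁t) = 0.5964 mol/L, so C_P = C_{M0}−C_M−C_N = 0.3684 mol/L; C_N/C_P = 2.19.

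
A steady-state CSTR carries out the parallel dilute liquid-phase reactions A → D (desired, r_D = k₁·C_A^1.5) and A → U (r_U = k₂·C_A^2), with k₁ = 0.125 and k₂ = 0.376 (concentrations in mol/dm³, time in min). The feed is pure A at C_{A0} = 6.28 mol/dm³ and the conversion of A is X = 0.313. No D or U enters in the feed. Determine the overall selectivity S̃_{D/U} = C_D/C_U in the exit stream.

Exit C_A = C_{A0}(1−X) = 6.28×0.687 = 4.314 mol/dm³.
Rates in a CSTR are evaluated at the outlet concentration: r_D = 0.125×4.314^1.5 = 1.120, r_U = 0.376×4.314^2 = 6.999.
Overall selectivity = C_D/C_U = r_Dτ/(r_Uτ) = r_D/r_U = 0.160.

0.160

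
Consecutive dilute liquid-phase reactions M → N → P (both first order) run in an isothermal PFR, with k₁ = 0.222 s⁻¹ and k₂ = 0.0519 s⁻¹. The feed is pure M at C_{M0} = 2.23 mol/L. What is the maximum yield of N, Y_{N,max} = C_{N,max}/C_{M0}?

At the optimum, C_{N,max}/C_{M0} = (k₁/k₂)^[k₂/(k₂−k₁)].
= (0.222/0.0519)^(0.0519/(0.0519−0.222)) = (4.277)^(-0.3051) = 0.6418.

0.642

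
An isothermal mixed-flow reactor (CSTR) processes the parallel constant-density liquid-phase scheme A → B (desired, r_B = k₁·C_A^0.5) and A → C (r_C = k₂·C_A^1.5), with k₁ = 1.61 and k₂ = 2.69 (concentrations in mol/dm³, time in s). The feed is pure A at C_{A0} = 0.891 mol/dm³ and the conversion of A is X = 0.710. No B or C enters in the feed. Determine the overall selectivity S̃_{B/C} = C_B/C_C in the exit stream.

Exit C_A = C_{A0}(1−X) = 0.891×0.290 = 0.2584 mol/dm³.
Rates in a CSTR are evaluated at the outlet concentration: r_B = 1.61×0.2584^0.5 = 0.8184, r_C = 2.69×0.2584^1.5 = 0.3533.
Overall selectivity = C_B/C_C = r_Bτ/(r_Cτ) = r_B/r_C = 2.32.

2.32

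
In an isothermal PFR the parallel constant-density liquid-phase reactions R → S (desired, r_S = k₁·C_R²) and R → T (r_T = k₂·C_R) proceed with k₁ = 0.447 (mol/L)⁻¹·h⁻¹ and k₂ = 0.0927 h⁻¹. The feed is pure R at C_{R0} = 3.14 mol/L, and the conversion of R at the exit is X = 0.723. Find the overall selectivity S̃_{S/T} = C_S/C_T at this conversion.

C_R = C_{R0}(1−X) = 0.8698 mol/L.
Along a PFR/batch, dC_T/dC_R = −r_T/(r_S+r_T) = −k₂/(k₂+k₁·C_R).
Integrating from C_{R0} to C_R: C_T = (0.0927/0.447)·ln[(0.0927+0.447·3.14)/(0.0927+0.447·0.870)] = 0.2074·ln(1.496/0.4815) = 0.2351 mol/L.
Then C_S = (C_{R0}−C_R) − C_T = 2.270 − 0.2351 = 2.035 mol/L.
S̃_{S/T} = C_S/C_T = 2.035/0.2351 = 8.65.

8.65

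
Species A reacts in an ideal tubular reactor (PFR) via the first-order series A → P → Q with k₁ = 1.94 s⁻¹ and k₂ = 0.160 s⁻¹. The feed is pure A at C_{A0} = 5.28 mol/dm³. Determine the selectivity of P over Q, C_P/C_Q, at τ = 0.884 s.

For first-order series with pure A initially, C_P(τ) = k₁C_{A0}/(k₂−k₁)·(e^(−k₁τ) − e^(−k₂τ)).
e^(−k₁τ) = e^(−1.94×0.884) = e^(−1.715) = 0.1800; e^(−k₂τ) = e^(−0.1414) = 0.8681.
C_P = 1.94×5.28/(0.160−1.94) × (0.1800−0.8681) = (-5.755)×(-0.6881) = 3.960 mol/dm³.
C_A = C_{A0}e^(−k₁τ) = 0.9502 mol/dm³, so C_Q = C_{A0}−C_A−C_P = 0.3698 mol/dm³; C_P/C_Q = 10.7.

10.7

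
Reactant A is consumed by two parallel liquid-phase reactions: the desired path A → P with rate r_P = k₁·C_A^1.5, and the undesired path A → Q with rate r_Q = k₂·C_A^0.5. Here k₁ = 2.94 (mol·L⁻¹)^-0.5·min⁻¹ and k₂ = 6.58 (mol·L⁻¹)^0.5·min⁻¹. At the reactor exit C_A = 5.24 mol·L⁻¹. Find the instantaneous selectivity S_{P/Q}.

S_{P/Q} = r_P/r_Q = (k₁·C_A^1.5)/(k₂·C_A^0.5) = (k₁/k₂)·C_A.
= (2.94×5.240^1.5) / (6.58×5.240^0.5) = 35.27/15.06 = 2.34.
Since the desired path is higher order in A, keeping C_A high (PFR or concentrated feed) favours P.

2.34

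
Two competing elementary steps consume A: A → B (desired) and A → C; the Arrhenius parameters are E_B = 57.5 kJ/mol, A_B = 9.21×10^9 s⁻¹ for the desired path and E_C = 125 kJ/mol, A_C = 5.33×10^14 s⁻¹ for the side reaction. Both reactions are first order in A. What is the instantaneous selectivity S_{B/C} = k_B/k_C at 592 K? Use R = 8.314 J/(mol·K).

15.6

Since both paths have the same order in A, the concentration cancels and S_{B/C} = k_B/k_C = (A_B/A_C)·exp[(E_C−E_B)/(RT)].
(E_C−E_B)/(RT) = (125−57.5)×10³/(8.314×592) = 67500/4922 = 13.71.
k_B/k_C = (9.21×10^9/5.33×10^14)·exp(13.71) = 1.728×10^-5 × 9.037×10^5 = 15.6.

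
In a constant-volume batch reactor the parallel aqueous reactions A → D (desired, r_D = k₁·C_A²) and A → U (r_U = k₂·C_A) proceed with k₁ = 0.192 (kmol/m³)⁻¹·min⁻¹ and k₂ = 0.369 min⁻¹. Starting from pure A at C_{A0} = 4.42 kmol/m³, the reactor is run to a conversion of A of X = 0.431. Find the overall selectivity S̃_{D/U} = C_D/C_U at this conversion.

C_A = C_{A0}(1−X) = 2.515 kmol/m³.
Along a PFR/batch, dC_U/dC_A = −r_U/(r_D+r_U) = −k₂/(k₂+k₁·C_A).
Integrating from C_{A0} to C_A: C_U = (0.369/0.192)·ln[(0.369+0.192·4.42)/(0.369+0.192·2.51)] = 1.922·ln(1.218/0.8519) = 0.6865 kmol/m³.
Then C_D = (C_{A0}−C_A) − C_U = 1.905 − 0.6865 = 1.218 kmol/m³.
S̃_{D/U} = C_D/C_U = 1.218/0.6865 = 1.77.

1.77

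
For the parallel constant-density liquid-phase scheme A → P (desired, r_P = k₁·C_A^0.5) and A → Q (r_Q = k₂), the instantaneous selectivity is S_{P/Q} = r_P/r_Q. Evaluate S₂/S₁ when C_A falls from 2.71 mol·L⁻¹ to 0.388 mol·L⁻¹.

0.378

S_{P/Q} = (k₁/k₂)·C_A^0.5, so S₂/S₁ = (C_{A,2}/C_{A,1})^0.5.
= (0.388/2.71)^0.5 = (0.1432)^0.5 = 0.378.
Selectivity toward P falls as C_A falls — high-concentration operation is favoured.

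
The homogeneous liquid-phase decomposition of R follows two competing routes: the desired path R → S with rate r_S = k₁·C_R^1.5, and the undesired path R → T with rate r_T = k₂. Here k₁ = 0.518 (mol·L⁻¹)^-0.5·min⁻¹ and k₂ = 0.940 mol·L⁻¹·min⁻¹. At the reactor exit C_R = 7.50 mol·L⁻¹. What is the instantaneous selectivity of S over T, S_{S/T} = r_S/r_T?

11.3

S_{S/T} = r_S/r_T = (k₁·C_R^1.5)/(k₂) = (k₁/k₂)·C_R^1.5.
= (0.518×7.500^1.5) / (0.940) = 10.64/0.9400 = 11.3.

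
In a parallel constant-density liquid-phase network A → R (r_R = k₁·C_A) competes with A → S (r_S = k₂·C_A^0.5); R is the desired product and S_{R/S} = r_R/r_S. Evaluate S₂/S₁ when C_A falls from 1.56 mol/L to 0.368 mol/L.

0.486

S_{R/S} = (k₁/k₂)·C_A^0.5, so S₂/S₁ = (C_{A,2}/C_{A,1})^0.5.
= (0.368/1.56)^0.5 = (0.2359)^0.5 = 0.486.
Selectivity toward R falls as C_A falls — high-concentration operation is favoured.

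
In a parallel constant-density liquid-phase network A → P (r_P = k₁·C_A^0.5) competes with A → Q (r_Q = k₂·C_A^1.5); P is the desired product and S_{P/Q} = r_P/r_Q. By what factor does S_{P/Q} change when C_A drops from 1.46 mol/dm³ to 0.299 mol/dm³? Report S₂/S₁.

S_{P/Q} = (k₁/k₂)·C_A⁻¹, so S₂/S₁ = (C_{A,2}/C_{A,1})⁻¹.
= 1.46/0.299 = 4.88.

4.88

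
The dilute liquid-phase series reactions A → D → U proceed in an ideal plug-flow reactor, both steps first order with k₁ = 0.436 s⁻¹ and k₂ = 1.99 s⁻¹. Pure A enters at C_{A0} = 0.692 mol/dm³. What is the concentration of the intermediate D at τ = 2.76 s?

Solving the coupled first-order balances gives C_D(τ) = [k₁/(k₂−k₁)]·C_{A0}·(e^(−k₁τ) − e^(−k₂τ)).
e^(−k₁τ) = e^(−0.436×2.76) = e^(−1.203) = 0.3002; e^(−k₂τ) = e^(−5.492) = 0.004118.
C_D = 0.436×0.692/(1.99−0.436) × (0.3002−0.004118) = 0.1942×0.2961 = 0.05748 mol/dm³.

0.0575 mol/dm³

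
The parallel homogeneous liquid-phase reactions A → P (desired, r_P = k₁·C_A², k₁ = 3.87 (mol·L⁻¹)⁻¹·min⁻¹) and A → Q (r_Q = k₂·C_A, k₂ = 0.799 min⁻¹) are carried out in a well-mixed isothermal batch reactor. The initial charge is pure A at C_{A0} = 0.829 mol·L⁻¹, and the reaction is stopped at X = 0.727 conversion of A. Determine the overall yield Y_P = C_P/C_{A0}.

0.510

C_A = C_{A0}(1−X) = 0.2263 mol·L⁻¹.
Along a PFR/batch, dC_Q/dC_A = −r_Q/(r_P+r_Q) = −k₂/(k₂+k₁·C_A).
Integrating from C_{A0} to C_A: C_Q = (0.799/3.87)·ln[(0.799+3.87·0.829)/(0.799+3.87·0.226)] = 0.2065·ln(4.007/1.675) = 0.1801 mol·L⁻¹.
Then C_P = (C_{A0}−C_A) − C_Q = 0.6027 − 0.1801 = 0.4226 mol·L⁻¹.
Y_P = C_P/C_{A0} = 0.4226/0.829 = 0.510.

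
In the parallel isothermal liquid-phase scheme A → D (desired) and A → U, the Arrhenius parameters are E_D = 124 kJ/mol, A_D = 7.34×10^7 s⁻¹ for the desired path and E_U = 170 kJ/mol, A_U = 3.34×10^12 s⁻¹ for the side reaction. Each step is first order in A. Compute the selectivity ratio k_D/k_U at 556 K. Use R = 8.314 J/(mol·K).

0.461

k_D/k_U = (A_D/A_U)·exp[−(E_D−E_U)/(RT)] = (A_D/A_U)·exp[(E_U−E_D)/(RT)].
(E_U−E_D)/(RT) = (170−124)×10³/(8.314×556) = 46000/4623 = 9.951.
k_D/k_U = (7.34×10^7/3.34×10^12)·exp(9.951) = 2.198×10^-5 × 20976 = 0.461.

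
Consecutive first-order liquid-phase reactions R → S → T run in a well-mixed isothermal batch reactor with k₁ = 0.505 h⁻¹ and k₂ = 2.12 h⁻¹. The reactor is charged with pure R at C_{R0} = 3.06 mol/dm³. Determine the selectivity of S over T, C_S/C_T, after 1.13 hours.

Solving the coupled first-order balances gives C_S(t) = [k₁/(k₂−k₁)]·C_{R0}·(e^(−k₁t) − e^(−k₂t)).
e^(−k₁t) = e^(−0.505×1.13) = e^(−0.5706) = 0.5652; e^(−k₂t) = e^(−2.396) = 0.09112.
C_S = 0.505×3.06/(2.12−0.505) × (0.5652−0.09112) = 0.9568×0.4740 = 0.4536 mol/dm³.
C_R = C_{R0}e^(−k₁t) = 1.729 mol/dm³, so C_T = C_{R0}−C_R−C_S = 0.8770 mol/dm³; C_S/C_T = 0.517.

0.517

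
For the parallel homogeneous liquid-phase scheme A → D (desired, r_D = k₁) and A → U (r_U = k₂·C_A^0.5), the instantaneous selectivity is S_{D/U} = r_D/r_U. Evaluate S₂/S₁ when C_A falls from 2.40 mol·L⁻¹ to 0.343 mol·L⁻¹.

S_{D/U} = (k₁/k₂)·C_A^-0.5, so S₂/S₁ = (C_{A,2}/C_{A,1})^-0.5.
= (0.343/2.40)^(-0.5) = (0.1429)^(-0.5) = 2.65.

2.65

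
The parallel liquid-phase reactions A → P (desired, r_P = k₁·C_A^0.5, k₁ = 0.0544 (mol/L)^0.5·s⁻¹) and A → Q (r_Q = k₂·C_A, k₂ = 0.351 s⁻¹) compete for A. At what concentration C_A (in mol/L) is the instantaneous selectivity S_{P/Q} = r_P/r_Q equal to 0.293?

S_{P/Q} = (k₁/k₂)·C_A^-0.5 ⇒ C_A = (S·k₂/k₁)^(-2).
= (0.293×0.351/0.0544)^(-2) = (1.890)^(-2) = 0.280 mol/L.

0.280 mol/L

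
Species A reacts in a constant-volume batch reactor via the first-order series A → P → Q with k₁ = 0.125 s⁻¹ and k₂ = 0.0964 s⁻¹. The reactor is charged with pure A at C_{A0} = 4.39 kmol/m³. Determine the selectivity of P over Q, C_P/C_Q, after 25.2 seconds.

0.260

The intermediate concentration in a first-order A→B→C sequence is C_P = k₁C_{A0}(e^(−k₁t) − e^(−k₂t))/(k₂−k₁).
e^(−k₁t) = e^(−0.125×25.2) = e^(−3.150) = 0.04285; e^(−k₂t) = e^(−2.429) = 0.08810.
C_P = 0.125×4.39/(0.0964−0.125) × (0.04285−0.08810) = (-19.19)×(-0.04525) = 0.8682 kmol/m³.
C_A = C_{A0}e^(−k₁t) = 0.1881 kmol/m³, so C_Q = C_{A0}−C_A−C_P = 3.334 kmol/m³; C_P/C_Q = 0.260.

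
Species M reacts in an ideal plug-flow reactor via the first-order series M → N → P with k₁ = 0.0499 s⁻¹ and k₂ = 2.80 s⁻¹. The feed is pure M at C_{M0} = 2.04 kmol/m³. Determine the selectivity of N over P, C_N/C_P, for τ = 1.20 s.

Solving the coupled first-order balances gives C_N(τ) = [k₁/(k₂−k₁)]·C_{M0}·(e^(−k₁τ) − e^(−k₂τ)).
e^(−k₁τ) = e^(−0.0499×1.20) = e^(−0.05988) = 0.9419; e^(−k₂τ) = e^(−3.360) = 0.03474.
C_N = 0.0499×2.04/(2.80−0.0499) × (0.9419−0.03474) = 0.03702×0.9071 = 0.03358 kmol/m³.
C_M = C_{M0}e^(−k₁τ) = 1.921 kmol/m³, so C_P = C_{M0}−C_M−C_N = 0.08499 kmol/m³; C_N/C_P = 0.395.

0.395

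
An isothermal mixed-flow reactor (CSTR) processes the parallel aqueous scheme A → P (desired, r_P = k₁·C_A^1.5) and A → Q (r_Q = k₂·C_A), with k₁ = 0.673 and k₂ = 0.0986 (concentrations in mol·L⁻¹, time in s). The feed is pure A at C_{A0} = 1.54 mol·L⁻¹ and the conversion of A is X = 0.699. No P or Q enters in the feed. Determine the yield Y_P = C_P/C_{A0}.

0.575

Exit C_A = C_{A0}(1−X) = 1.54×0.301 = 0.4635 mol·L⁻¹.
A CSTR operates uniformly at the exit composition, giving r_P = 0.2124 and r_Q = 0.04571 (each k·C_A^n at C_A = 0.4635).
Fraction of consumed A going to P: r_P/(r_P+r_Q) = 0.8229.
C_P = 0.8229·C_{A0}·X = 0.8229×1.54×0.699 = 0.886 mol·L⁻¹; Y_P = C_P/C_{A0} = 0.575.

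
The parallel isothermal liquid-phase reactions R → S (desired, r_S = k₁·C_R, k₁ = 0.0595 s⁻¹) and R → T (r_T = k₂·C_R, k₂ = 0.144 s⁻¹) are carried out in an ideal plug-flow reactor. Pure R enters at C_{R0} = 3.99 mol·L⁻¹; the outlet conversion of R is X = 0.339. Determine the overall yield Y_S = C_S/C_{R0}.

0.0991

C_R = C_{R0}(1−X) = 2.637 mol·L⁻¹.
Both paths are first order in R, so the instantaneous fraction to S is constant: dC_S/d(−C_R) = k₁/(k₁+k₂) = 0.2924.
C_S = 0.2924·(C_{R0}−C_R) = 0.2924×1.353 = 0.395 mol·L⁻¹.
Y_S = C_S/C_{R0} = 0.3955/3.99 = 0.0991.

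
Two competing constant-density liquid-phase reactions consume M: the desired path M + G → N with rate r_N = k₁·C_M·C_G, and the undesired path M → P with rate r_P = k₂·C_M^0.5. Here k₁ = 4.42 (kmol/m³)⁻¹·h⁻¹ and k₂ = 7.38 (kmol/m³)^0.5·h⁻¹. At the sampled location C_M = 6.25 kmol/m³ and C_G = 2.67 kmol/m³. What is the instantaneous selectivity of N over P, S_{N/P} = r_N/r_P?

4.00

S_{N/P} = r_N/r_P = (k₁·C_M·C_G)/(k₂·C_M^0.5) = (k₁/k₂)·C_M^0.5·C_G.
= (4.42×6.250×2.670) / (7.38×6.250^0.5) = 73.76/18.45 = 4.00.
Since the desired path is higher order in M, keeping C_M high (PFR or concentrated feed) favours N.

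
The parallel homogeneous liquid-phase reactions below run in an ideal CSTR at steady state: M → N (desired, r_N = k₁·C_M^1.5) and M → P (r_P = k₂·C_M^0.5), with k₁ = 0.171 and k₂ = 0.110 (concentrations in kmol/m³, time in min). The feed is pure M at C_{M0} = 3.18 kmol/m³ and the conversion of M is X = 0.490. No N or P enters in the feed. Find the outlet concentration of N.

1.12 kmol/m³

Exit C_M = C_{M0}(1−X) = 3.18×0.510 = 1.622 kmol/m³.
Rates in a CSTR are evaluated at the outlet concentration: r_N = 0.171×1.622^1.5 = 0.3532, r_P = 0.110×1.622^0.5 = 0.1401.
Fraction of consumed M going to N: r_N/(r_N+r_P) = 0.7160.
C_N = 0.7160·C_{M0}·X = 0.7160×3.18×0.490 = 1.12 kmol/m³.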